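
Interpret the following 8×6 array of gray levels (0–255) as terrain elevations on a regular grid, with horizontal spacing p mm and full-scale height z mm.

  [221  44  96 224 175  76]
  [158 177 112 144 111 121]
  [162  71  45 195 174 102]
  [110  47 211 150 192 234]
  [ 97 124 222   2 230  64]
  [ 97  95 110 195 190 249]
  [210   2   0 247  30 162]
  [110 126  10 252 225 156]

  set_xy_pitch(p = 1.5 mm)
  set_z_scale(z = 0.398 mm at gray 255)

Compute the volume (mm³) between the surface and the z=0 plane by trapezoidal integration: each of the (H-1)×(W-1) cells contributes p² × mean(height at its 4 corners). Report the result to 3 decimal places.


16.420

height_mm = gray/255 × 0.398; cell vol = 1.5² × mean(4 corners)
unit = 1.5² × 0.398 / (4×255) = 0.000877941 mm³ per gray-sum
row 0: Σ corner-gray over 5 cells = 2742  → 2.4073
row 1: Σ corner-gray over 5 cells = 2601  → 2.2835
row 2: Σ corner-gray over 5 cells = 2778  → 2.4389
row 3: Σ corner-gray over 5 cells = 2861  → 2.5118
row 4: Σ corner-gray over 5 cells = 2843  → 2.4960
row 5: Σ corner-gray over 5 cells = 2456  → 2.1562
row 6: Σ corner-gray over 5 cells = 2422  → 2.1264
Σ rows: total corner-gray = 18703  → 16.4201 mm³


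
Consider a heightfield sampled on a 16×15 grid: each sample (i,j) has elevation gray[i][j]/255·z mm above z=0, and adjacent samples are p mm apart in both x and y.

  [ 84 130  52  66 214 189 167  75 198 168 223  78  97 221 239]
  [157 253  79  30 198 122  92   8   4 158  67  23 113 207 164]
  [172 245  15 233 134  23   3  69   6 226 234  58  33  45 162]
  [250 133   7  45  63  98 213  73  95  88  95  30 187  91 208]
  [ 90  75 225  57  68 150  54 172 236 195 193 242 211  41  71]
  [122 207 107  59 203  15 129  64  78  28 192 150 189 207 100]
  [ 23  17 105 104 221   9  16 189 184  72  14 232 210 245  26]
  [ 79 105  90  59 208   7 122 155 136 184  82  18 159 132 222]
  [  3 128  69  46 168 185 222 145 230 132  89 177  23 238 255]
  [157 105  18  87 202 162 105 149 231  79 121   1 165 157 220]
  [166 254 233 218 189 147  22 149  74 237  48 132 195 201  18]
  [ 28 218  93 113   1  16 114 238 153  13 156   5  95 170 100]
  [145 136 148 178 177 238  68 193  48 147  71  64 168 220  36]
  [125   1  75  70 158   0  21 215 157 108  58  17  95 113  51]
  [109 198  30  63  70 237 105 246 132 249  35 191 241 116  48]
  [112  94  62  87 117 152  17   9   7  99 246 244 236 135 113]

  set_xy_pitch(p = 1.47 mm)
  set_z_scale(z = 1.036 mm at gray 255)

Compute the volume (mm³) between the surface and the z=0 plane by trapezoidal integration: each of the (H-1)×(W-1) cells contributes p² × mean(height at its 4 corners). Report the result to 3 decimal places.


height_mm = gray/255 × 1.036; cell vol = 1.47² × mean(4 corners)
unit = 1.47² × 1.036 / (4×255) = 0.0021948 mm³ per gray-sum
row 0: Σ corner-gray over 14 cells = 7108  → 15.6006
row 1: Σ corner-gray over 14 cells = 6011  → 13.1929
row 2: Σ corner-gray over 14 cells = 5876  → 12.8966
row 3: Σ corner-gray over 14 cells = 6893  → 15.1287
row 4: Σ corner-gray over 14 cells = 7477  → 16.4105
row 5: Σ corner-gray over 14 cells = 6763  → 14.8434
row 6: Σ corner-gray over 14 cells = 6500  → 14.2662
row 7: Σ corner-gray over 14 cells = 7177  → 15.7521
row 8: Σ corner-gray over 14 cells = 7503  → 16.4676
row 9: Σ corner-gray over 14 cells = 7923  → 17.3894
row 10: Σ corner-gray over 14 cells = 7280  → 15.9781
row 11: Σ corner-gray over 14 cells = 6791  → 14.9049
row 12: Σ corner-gray over 14 cells = 6245  → 13.7065
row 13: Σ corner-gray over 14 cells = 6335  → 13.9040
row 14: Σ corner-gray over 14 cells = 7218  → 15.8420
Σ rows: total corner-gray = 103100  → 226.2835 mm³

226.284


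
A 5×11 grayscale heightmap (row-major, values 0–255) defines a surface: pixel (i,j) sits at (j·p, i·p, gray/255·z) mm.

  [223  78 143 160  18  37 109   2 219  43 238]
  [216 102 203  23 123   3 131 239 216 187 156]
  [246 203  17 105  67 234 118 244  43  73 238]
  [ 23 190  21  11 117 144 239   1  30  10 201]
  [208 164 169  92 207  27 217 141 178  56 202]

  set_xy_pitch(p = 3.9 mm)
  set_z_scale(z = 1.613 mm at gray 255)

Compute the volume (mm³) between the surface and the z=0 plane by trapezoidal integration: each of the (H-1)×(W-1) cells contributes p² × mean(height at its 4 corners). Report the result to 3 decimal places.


height_mm = gray/255 × 1.613; cell vol = 3.9² × mean(4 corners)
unit = 3.9² × 1.613 / (4×255) = 0.0240527 mm³ per gray-sum
row 0: Σ corner-gray over 10 cells = 4905  → 117.9784
row 1: Σ corner-gray over 10 cells = 5518  → 132.7227
row 2: Σ corner-gray over 10 cells = 4442  → 106.8420
row 3: Σ corner-gray over 10 cells = 4662  → 112.1336
Σ rows: total corner-gray = 19527  → 469.6766 mm³

469.677


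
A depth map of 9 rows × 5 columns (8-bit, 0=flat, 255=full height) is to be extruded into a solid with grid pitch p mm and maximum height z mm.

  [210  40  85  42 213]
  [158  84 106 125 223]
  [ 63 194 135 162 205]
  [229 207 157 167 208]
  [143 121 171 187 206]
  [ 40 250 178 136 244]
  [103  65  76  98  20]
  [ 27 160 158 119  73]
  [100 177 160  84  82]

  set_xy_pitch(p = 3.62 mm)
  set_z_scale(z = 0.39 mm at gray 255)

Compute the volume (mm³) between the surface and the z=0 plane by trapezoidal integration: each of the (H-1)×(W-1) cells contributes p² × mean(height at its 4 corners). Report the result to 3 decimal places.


89.633

height_mm = gray/255 × 0.39; cell vol = 3.62² × mean(4 corners)
unit = 3.62² × 0.39 / (4×255) = 0.00501051 mm³ per gray-sum
row 0: Σ corner-gray over 4 cells = 1768  → 8.8586
row 1: Σ corner-gray over 4 cells = 2261  → 11.3288
row 2: Σ corner-gray over 4 cells = 2749  → 13.7739
row 3: Σ corner-gray over 4 cells = 2806  → 14.0595
row 4: Σ corner-gray over 4 cells = 2719  → 13.6236
row 5: Σ corner-gray over 4 cells = 2013  → 10.0861
row 6: Σ corner-gray over 4 cells = 1575  → 7.8915
row 7: Σ corner-gray over 4 cells = 1998  → 10.0110
Σ rows: total corner-gray = 17889  → 89.6329 mm³


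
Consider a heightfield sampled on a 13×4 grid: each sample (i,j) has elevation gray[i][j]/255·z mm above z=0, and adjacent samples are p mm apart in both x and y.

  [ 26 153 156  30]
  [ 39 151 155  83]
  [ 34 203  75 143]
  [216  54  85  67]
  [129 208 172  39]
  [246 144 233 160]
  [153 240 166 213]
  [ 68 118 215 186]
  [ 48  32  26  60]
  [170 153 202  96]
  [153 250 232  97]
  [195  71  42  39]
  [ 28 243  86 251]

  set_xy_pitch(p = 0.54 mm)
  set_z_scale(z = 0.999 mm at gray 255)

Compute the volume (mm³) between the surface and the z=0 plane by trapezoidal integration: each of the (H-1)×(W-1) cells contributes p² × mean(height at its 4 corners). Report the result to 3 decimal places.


height_mm = gray/255 × 0.999; cell vol = 0.54² × mean(4 corners)
unit = 0.54² × 0.999 / (4×255) = 0.000285596 mm³ per gray-sum
row 0: Σ corner-gray over 3 cells = 1408  → 0.4021
row 1: Σ corner-gray over 3 cells = 1467  → 0.4190
row 2: Σ corner-gray over 3 cells = 1294  → 0.3696
row 3: Σ corner-gray over 3 cells = 1489  → 0.4253
row 4: Σ corner-gray over 3 cells = 2088  → 0.5963
row 5: Σ corner-gray over 3 cells = 2338  → 0.6677
row 6: Σ corner-gray over 3 cells = 2098  → 0.5992
row 7: Σ corner-gray over 3 cells = 1144  → 0.3267
row 8: Σ corner-gray over 3 cells = 1200  → 0.3427
row 9: Σ corner-gray over 3 cells = 2190  → 0.6255
row 10: Σ corner-gray over 3 cells = 1674  → 0.4781
row 11: Σ corner-gray over 3 cells = 1397  → 0.3990
Σ rows: total corner-gray = 19787  → 5.6511 mm³

5.651


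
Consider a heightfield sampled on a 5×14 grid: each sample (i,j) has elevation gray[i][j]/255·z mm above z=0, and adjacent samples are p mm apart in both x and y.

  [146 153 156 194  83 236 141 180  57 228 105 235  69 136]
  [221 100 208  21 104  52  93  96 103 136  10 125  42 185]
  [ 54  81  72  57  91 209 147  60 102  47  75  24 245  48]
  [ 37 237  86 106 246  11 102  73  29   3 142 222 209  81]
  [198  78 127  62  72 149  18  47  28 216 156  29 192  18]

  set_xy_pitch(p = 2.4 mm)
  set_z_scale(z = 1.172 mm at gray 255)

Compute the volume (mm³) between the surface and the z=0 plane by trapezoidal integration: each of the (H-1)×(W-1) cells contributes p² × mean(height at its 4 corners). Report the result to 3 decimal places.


height_mm = gray/255 × 1.172; cell vol = 2.4² × mean(4 corners)
unit = 2.4² × 1.172 / (4×255) = 0.00661835 mm³ per gray-sum
row 0: Σ corner-gray over 13 cells = 6542  → 43.2973
row 1: Σ corner-gray over 13 cells = 5108  → 33.8065
row 2: Σ corner-gray over 13 cells = 5572  → 36.8775
row 3: Σ corner-gray over 13 cells = 5614  → 37.1554
Σ rows: total corner-gray = 22836  → 151.1367 mm³

151.137


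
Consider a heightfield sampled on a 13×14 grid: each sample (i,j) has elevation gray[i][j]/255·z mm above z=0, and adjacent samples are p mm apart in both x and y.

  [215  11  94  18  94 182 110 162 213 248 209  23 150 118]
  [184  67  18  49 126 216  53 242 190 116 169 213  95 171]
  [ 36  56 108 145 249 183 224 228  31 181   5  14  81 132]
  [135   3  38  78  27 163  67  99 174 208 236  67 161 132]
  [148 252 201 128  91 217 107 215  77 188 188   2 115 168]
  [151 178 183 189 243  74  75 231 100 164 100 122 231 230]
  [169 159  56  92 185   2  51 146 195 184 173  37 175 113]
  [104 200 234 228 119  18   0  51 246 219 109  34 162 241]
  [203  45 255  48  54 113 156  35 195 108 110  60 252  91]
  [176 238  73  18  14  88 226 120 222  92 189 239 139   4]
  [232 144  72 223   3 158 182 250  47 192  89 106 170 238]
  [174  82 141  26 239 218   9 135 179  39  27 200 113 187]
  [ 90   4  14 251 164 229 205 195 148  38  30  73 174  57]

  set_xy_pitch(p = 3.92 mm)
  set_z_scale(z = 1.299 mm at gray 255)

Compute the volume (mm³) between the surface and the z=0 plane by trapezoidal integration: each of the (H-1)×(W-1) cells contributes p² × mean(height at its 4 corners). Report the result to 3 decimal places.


1613.158

height_mm = gray/255 × 1.299; cell vol = 3.92² × mean(4 corners)
unit = 3.92² × 1.299 / (4×255) = 0.0195696 mm³ per gray-sum
row 0: Σ corner-gray over 13 cells = 6824  → 133.5427
row 1: Σ corner-gray over 13 cells = 6641  → 129.9615
row 2: Σ corner-gray over 13 cells = 6087  → 119.1199
row 3: Σ corner-gray over 13 cells = 6787  → 132.8186
row 4: Σ corner-gray over 13 cells = 8039  → 157.3197
row 5: Σ corner-gray over 13 cells = 7353  → 143.8950
row 6: Σ corner-gray over 13 cells = 6777  → 132.6229
row 7: Σ corner-gray over 13 cells = 6741  → 131.9184
row 8: Σ corner-gray over 13 cells = 6652  → 130.1767
row 9: Σ corner-gray over 13 cells = 7238  → 141.6445
row 10: Σ corner-gray over 13 cells = 6919  → 135.4018
row 11: Σ corner-gray over 13 cells = 6374  → 124.7364
Σ rows: total corner-gray = 82432  → 1613.1582 mm³


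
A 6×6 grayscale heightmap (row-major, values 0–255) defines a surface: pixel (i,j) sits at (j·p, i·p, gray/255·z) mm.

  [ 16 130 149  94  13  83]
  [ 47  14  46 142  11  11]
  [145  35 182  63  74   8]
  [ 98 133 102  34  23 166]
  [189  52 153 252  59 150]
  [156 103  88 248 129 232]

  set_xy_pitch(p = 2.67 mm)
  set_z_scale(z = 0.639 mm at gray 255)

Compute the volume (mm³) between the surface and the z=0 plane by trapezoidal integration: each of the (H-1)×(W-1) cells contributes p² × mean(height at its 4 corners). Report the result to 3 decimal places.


height_mm = gray/255 × 0.639; cell vol = 2.67² × mean(4 corners)
unit = 2.67² × 0.639 / (4×255) = 0.00446605 mm³ per gray-sum
row 0: Σ corner-gray over 5 cells = 1355  → 6.0515
row 1: Σ corner-gray over 5 cells = 1345  → 6.0068
row 2: Σ corner-gray over 5 cells = 1709  → 7.6325
row 3: Σ corner-gray over 5 cells = 2219  → 9.9102
row 4: Σ corner-gray over 5 cells = 2895  → 12.9292
Σ rows: total corner-gray = 9523  → 42.5302 mm³

42.530


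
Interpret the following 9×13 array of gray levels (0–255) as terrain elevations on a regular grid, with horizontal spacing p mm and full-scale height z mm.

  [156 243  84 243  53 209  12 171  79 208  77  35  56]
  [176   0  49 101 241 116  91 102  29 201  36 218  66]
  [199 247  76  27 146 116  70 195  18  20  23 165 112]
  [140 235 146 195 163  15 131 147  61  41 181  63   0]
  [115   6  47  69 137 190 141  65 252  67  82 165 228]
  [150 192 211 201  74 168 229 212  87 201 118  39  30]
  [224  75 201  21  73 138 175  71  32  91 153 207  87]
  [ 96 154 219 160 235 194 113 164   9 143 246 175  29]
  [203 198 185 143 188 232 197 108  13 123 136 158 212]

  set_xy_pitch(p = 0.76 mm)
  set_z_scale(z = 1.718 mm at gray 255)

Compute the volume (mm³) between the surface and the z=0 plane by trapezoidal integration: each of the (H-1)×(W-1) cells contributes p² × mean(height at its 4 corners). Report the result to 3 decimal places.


47.465

height_mm = gray/255 × 1.718; cell vol = 0.76² × mean(4 corners)
unit = 0.76² × 1.718 / (4×255) = 0.00097286 mm³ per gray-sum
row 0: Σ corner-gray over 12 cells = 5650  → 5.4967
row 1: Σ corner-gray over 12 cells = 5127  → 4.9879
row 2: Σ corner-gray over 12 cells = 5413  → 5.2661
row 3: Σ corner-gray over 12 cells = 5681  → 5.5268
row 4: Σ corner-gray over 12 cells = 6429  → 6.2545
row 5: Σ corner-gray over 12 cells = 6429  → 6.2545
row 6: Σ corner-gray over 12 cells = 6534  → 6.3567
row 7: Σ corner-gray over 12 cells = 7526  → 7.3217
Σ rows: total corner-gray = 48789  → 47.4648 mm³


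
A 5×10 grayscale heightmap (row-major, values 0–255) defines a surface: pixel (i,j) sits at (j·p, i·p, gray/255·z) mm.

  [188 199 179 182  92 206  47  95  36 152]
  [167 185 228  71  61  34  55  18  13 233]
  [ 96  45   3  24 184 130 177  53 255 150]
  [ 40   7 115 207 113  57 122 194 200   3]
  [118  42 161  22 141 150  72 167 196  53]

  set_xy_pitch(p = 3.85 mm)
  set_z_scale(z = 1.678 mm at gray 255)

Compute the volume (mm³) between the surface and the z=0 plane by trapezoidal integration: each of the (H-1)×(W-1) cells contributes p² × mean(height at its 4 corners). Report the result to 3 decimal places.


height_mm = gray/255 × 1.678; cell vol = 3.85² × mean(4 corners)
unit = 3.85² × 1.678 / (4×255) = 0.0243845 mm³ per gray-sum
row 0: Σ corner-gray over 9 cells = 4142  → 101.0005
row 1: Σ corner-gray over 9 cells = 3718  → 90.6614
row 2: Σ corner-gray over 9 cells = 4061  → 99.0253
row 3: Σ corner-gray over 9 cells = 4146  → 101.0980
Σ rows: total corner-gray = 16067  → 391.7852 mm³

391.785


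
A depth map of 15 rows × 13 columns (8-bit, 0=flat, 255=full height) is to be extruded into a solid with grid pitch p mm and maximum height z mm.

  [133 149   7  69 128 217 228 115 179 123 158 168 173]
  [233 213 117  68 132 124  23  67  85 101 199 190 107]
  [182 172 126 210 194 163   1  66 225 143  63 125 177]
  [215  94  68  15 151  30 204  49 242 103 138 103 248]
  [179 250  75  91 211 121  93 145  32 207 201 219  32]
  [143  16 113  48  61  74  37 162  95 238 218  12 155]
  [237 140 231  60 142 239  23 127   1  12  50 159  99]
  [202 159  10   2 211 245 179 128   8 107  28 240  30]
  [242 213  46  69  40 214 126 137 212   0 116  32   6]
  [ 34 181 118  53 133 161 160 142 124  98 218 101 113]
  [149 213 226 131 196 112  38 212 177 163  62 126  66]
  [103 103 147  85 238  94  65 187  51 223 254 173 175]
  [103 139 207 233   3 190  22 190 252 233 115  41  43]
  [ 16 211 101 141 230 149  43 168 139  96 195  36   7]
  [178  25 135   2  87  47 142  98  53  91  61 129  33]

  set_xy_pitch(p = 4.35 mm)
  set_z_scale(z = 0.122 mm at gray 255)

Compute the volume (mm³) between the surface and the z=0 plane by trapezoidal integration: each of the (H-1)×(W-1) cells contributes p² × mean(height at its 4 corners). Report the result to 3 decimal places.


192.929

height_mm = gray/255 × 0.122; cell vol = 4.35² × mean(4 corners)
unit = 4.35² × 0.122 / (4×255) = 0.00226328 mm³ per gray-sum
row 0: Σ corner-gray over 12 cells = 6366  → 14.4080
row 1: Σ corner-gray over 12 cells = 6313  → 14.2881
row 2: Σ corner-gray over 12 cells = 6192  → 14.0142
row 3: Σ corner-gray over 12 cells = 6358  → 14.3899
row 4: Σ corner-gray over 12 cells = 5947  → 13.4597
row 5: Σ corner-gray over 12 cells = 5150  → 11.6559
row 6: Σ corner-gray over 12 cells = 5570  → 12.6065
row 7: Σ corner-gray over 12 cells = 5524  → 12.5024
row 8: Σ corner-gray over 12 cells = 5783  → 13.0885
row 9: Σ corner-gray over 12 cells = 6652  → 15.0553
row 10: Σ corner-gray over 12 cells = 7045  → 15.9448
row 11: Σ corner-gray over 12 cells = 6914  → 15.6483
row 12: Σ corner-gray over 12 cells = 6437  → 14.5687
row 13: Σ corner-gray over 12 cells = 4992  → 11.2983
Σ rows: total corner-gray = 85243  → 192.9287 mm³


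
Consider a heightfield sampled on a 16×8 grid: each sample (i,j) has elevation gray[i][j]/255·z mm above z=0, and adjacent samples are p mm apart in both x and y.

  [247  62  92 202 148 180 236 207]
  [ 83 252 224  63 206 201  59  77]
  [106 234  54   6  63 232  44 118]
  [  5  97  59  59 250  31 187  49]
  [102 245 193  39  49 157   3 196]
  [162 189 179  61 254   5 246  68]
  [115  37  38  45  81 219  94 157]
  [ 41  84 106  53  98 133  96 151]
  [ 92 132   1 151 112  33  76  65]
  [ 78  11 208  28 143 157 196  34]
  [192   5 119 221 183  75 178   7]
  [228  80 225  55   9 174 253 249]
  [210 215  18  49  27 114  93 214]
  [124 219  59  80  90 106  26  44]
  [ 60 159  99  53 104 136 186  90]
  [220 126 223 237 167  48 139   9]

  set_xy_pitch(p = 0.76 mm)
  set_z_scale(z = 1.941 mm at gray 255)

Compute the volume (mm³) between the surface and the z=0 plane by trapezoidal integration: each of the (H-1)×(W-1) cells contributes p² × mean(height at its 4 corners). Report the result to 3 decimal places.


height_mm = gray/255 × 1.941; cell vol = 0.76² × mean(4 corners)
unit = 0.76² × 1.941 / (4×255) = 0.00109914 mm³ per gray-sum
row 0: Σ corner-gray over 7 cells = 4464  → 4.9066
row 1: Σ corner-gray over 7 cells = 3660  → 4.0228
row 2: Σ corner-gray over 7 cells = 2910  → 3.1985
row 3: Σ corner-gray over 7 cells = 3090  → 3.3963
row 4: Σ corner-gray over 7 cells = 3768  → 4.1416
row 5: Σ corner-gray over 7 cells = 3398  → 3.7349
row 6: Σ corner-gray over 7 cells = 2632  → 2.8929
row 7: Σ corner-gray over 7 cells = 2499  → 2.7467
row 8: Σ corner-gray over 7 cells = 2765  → 3.0391
row 9: Σ corner-gray over 7 cells = 3359  → 3.6920
row 10: Σ corner-gray over 7 cells = 3830  → 4.2097
row 11: Σ corner-gray over 7 cells = 3525  → 3.8745
row 12: Σ corner-gray over 7 cells = 2784  → 3.0600
row 13: Σ corner-gray over 7 cells = 2952  → 3.2447
row 14: Σ corner-gray over 7 cells = 3733  → 4.1031
Σ rows: total corner-gray = 49369  → 54.2634 mm³

54.263


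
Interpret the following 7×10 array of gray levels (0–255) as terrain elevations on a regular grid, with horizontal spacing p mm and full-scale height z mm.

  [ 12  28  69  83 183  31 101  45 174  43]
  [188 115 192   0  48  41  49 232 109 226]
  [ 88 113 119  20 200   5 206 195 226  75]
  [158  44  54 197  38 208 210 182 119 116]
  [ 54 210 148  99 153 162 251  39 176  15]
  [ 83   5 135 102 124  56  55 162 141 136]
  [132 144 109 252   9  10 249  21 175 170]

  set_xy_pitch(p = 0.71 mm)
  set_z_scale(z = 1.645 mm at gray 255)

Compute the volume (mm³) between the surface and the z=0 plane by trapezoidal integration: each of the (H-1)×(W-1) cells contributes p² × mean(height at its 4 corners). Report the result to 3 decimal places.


20.943

height_mm = gray/255 × 1.645; cell vol = 0.71² × mean(4 corners)
unit = 0.71² × 1.645 / (4×255) = 0.000812985 mm³ per gray-sum
row 0: Σ corner-gray over 9 cells = 3469  → 2.8202
row 1: Σ corner-gray over 9 cells = 4317  → 3.5097
row 2: Σ corner-gray over 9 cells = 4709  → 3.8283
row 3: Σ corner-gray over 9 cells = 4923  → 4.0023
row 4: Σ corner-gray over 9 cells = 4324  → 3.5153
row 5: Σ corner-gray over 9 cells = 4019  → 3.2674
Σ rows: total corner-gray = 25761  → 20.9433 mm³


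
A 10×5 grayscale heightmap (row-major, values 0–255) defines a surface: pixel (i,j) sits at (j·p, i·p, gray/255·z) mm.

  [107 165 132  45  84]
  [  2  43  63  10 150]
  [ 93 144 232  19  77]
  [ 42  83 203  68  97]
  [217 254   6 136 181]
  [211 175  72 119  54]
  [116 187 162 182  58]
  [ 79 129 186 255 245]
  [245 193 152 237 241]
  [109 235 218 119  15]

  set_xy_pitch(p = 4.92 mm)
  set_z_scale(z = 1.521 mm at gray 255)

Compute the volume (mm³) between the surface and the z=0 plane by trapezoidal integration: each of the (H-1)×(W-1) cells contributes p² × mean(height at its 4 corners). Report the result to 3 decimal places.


height_mm = gray/255 × 1.521; cell vol = 4.92² × mean(4 corners)
unit = 4.92² × 1.521 / (4×255) = 0.036096 mm³ per gray-sum
row 0: Σ corner-gray over 4 cells = 1259  → 45.4449
row 1: Σ corner-gray over 4 cells = 1344  → 48.5130
row 2: Σ corner-gray over 4 cells = 1807  → 65.2255
row 3: Σ corner-gray over 4 cells = 2037  → 73.5276
row 4: Σ corner-gray over 4 cells = 2187  → 78.9420
row 5: Σ corner-gray over 4 cells = 2233  → 80.6024
row 6: Σ corner-gray over 4 cells = 2700  → 97.4592
row 7: Σ corner-gray over 4 cells = 3114  → 112.4030
row 8: Σ corner-gray over 4 cells = 2918  → 105.3282
Σ rows: total corner-gray = 19599  → 707.4458 mm³

707.446


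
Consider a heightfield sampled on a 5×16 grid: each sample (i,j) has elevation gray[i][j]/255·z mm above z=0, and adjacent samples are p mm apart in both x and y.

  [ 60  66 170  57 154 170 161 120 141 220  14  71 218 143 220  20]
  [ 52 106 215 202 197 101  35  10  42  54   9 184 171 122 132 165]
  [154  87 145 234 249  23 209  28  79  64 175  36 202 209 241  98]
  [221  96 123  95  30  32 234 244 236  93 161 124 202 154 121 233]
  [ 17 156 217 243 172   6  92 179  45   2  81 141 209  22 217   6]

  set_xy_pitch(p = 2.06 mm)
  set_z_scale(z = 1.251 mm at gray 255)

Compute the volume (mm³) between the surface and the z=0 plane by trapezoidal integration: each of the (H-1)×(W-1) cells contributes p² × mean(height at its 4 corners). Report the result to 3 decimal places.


163.358

height_mm = gray/255 × 1.251; cell vol = 2.06² × mean(4 corners)
unit = 2.06² × 1.251 / (4×255) = 0.00520465 mm³ per gray-sum
row 0: Σ corner-gray over 15 cells = 7307  → 38.0304
row 1: Σ corner-gray over 15 cells = 7591  → 39.5085
row 2: Σ corner-gray over 15 cells = 8558  → 44.5414
row 3: Σ corner-gray over 15 cells = 7931  → 41.2781
Σ rows: total corner-gray = 31387  → 163.3584 mm³


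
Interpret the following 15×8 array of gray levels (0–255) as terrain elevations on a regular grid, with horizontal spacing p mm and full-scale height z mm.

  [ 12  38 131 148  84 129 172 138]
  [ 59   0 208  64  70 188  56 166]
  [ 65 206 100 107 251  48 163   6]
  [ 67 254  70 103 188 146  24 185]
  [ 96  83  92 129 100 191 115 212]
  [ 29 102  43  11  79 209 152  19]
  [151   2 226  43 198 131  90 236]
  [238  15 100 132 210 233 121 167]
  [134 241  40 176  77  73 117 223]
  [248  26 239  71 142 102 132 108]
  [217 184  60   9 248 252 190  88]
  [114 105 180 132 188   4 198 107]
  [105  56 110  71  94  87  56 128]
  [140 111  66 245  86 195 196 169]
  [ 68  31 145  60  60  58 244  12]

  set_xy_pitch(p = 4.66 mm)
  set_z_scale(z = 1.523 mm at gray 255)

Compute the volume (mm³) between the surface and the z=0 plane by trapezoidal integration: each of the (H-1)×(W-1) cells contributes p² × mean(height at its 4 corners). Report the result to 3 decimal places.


1563.892

height_mm = gray/255 × 1.523; cell vol = 4.66² × mean(4 corners)
unit = 4.66² × 1.523 / (4×255) = 0.0324244 mm³ per gray-sum
row 0: Σ corner-gray over 7 cells = 2951  → 95.6843
row 1: Σ corner-gray over 7 cells = 3218  → 104.3416
row 2: Σ corner-gray over 7 cells = 3643  → 118.1220
row 3: Σ corner-gray over 7 cells = 3550  → 115.1065
row 4: Σ corner-gray over 7 cells = 2968  → 96.2355
row 5: Σ corner-gray over 7 cells = 3007  → 97.5001
row 6: Σ corner-gray over 7 cells = 3794  → 123.0181
row 7: Σ corner-gray over 7 cells = 3832  → 124.2502
row 8: Σ corner-gray over 7 cells = 3585  → 116.2414
row 9: Σ corner-gray over 7 cells = 3971  → 128.7572
row 10: Σ corner-gray over 7 cells = 4026  → 130.5405
row 11: Σ corner-gray over 7 cells = 3016  → 97.7919
row 12: Σ corner-gray over 7 cells = 3288  → 106.6113
row 13: Σ corner-gray over 7 cells = 3383  → 109.6916
Σ rows: total corner-gray = 48232  → 1563.8923 mm³


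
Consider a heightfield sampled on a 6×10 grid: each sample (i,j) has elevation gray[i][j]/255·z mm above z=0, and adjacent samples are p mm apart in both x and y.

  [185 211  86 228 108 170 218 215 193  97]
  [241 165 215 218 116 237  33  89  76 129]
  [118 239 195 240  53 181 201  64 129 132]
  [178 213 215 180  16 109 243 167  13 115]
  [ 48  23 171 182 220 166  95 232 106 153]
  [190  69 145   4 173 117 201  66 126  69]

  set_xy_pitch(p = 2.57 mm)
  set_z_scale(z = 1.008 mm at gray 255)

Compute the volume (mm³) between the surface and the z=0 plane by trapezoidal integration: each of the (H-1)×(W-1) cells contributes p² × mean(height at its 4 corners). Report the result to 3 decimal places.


173.865

height_mm = gray/255 × 1.008; cell vol = 2.57² × mean(4 corners)
unit = 2.57² × 1.008 / (4×255) = 0.0065272 mm³ per gray-sum
row 0: Σ corner-gray over 9 cells = 5808  → 37.9100
row 1: Σ corner-gray over 9 cells = 5522  → 36.0432
row 2: Σ corner-gray over 9 cells = 5459  → 35.6320
row 3: Σ corner-gray over 9 cells = 5196  → 33.9153
row 4: Σ corner-gray over 9 cells = 4652  → 30.3645
Σ rows: total corner-gray = 26637  → 173.8649 mm³


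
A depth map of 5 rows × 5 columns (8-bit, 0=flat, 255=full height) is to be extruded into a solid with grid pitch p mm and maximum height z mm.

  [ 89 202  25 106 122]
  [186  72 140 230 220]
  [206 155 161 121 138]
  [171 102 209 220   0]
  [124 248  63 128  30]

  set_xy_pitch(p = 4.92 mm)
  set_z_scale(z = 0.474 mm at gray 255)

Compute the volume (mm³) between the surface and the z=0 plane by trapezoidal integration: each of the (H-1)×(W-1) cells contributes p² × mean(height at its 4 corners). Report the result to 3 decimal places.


105.638

height_mm = gray/255 × 0.474; cell vol = 4.92² × mean(4 corners)
unit = 4.92² × 0.474 / (4×255) = 0.0112489 mm³ per gray-sum
row 0: Σ corner-gray over 4 cells = 2167  → 24.3763
row 1: Σ corner-gray over 4 cells = 2508  → 28.2121
row 2: Σ corner-gray over 4 cells = 2451  → 27.5709
row 3: Σ corner-gray over 4 cells = 2265  → 25.4787
Σ rows: total corner-gray = 9391  → 105.6380 mm³


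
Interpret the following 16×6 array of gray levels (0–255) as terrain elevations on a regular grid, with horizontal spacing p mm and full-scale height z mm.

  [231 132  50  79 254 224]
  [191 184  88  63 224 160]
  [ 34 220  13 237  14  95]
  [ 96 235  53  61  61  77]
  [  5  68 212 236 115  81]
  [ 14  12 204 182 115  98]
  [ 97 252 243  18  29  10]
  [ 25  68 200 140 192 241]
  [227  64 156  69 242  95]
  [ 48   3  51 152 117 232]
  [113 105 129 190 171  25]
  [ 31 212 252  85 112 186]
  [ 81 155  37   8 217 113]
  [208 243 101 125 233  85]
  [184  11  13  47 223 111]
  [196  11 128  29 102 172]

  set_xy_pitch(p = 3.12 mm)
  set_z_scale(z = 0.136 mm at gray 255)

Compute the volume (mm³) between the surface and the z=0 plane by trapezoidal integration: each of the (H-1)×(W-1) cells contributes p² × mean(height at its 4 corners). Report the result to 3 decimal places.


48.499

height_mm = gray/255 × 0.136; cell vol = 3.12² × mean(4 corners)
unit = 3.12² × 0.136 / (4×255) = 0.00129792 mm³ per gray-sum
row 0: Σ corner-gray over 5 cells = 2954  → 3.8341
row 1: Σ corner-gray over 5 cells = 2566  → 3.3305
row 2: Σ corner-gray over 5 cells = 2090  → 2.7127
row 3: Σ corner-gray over 5 cells = 2341  → 3.0384
row 4: Σ corner-gray over 5 cells = 2486  → 3.2266
row 5: Σ corner-gray over 5 cells = 2329  → 3.0229
row 6: Σ corner-gray over 5 cells = 2657  → 3.4486
row 7: Σ corner-gray over 5 cells = 2850  → 3.6991
row 8: Σ corner-gray over 5 cells = 2310  → 2.9982
row 9: Σ corner-gray over 5 cells = 2254  → 2.9255
row 10: Σ corner-gray over 5 cells = 2867  → 3.7211
row 11: Σ corner-gray over 5 cells = 2567  → 3.3318
row 12: Σ corner-gray over 5 cells = 2725  → 3.5368
row 13: Σ corner-gray over 5 cells = 2580  → 3.3486
row 14: Σ corner-gray over 5 cells = 1791  → 2.3246
Σ rows: total corner-gray = 37367  → 48.4994 mm³


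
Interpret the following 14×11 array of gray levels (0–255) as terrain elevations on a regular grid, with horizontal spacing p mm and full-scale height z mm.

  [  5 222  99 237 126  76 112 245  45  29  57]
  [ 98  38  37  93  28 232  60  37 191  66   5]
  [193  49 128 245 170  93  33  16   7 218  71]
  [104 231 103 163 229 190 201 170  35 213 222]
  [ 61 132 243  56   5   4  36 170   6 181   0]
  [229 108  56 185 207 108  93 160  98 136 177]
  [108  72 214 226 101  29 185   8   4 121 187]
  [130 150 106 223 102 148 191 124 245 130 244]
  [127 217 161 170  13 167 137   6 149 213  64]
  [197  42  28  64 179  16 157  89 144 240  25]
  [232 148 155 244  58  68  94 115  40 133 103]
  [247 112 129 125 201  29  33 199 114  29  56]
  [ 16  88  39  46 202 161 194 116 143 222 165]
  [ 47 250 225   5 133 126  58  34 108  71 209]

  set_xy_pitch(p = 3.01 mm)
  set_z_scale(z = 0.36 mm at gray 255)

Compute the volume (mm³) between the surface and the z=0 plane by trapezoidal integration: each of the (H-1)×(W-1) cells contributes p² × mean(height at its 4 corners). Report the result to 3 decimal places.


201.819

height_mm = gray/255 × 0.36; cell vol = 3.01² × mean(4 corners)
unit = 3.01² × 0.36 / (4×255) = 0.00319768 mm³ per gray-sum
row 0: Σ corner-gray over 10 cells = 4111  → 13.1457
row 1: Σ corner-gray over 10 cells = 3849  → 12.3079
row 2: Σ corner-gray over 10 cells = 5578  → 17.8367
row 3: Σ corner-gray over 10 cells = 5123  → 16.3817
row 4: Σ corner-gray over 10 cells = 4435  → 14.1817
row 5: Σ corner-gray over 10 cells = 4923  → 15.7422
row 6: Σ corner-gray over 10 cells = 5427  → 17.3538
row 7: Σ corner-gray over 10 cells = 5869  → 18.7672
row 8: Σ corner-gray over 10 cells = 4797  → 15.3393
row 9: Σ corner-gray over 10 cells = 4585  → 14.6614
row 10: Σ corner-gray over 10 cells = 4690  → 14.9971
row 11: Σ corner-gray over 10 cells = 4848  → 15.5024
row 12: Σ corner-gray over 10 cells = 4879  → 15.6015
Σ rows: total corner-gray = 63114  → 201.8185 mm³


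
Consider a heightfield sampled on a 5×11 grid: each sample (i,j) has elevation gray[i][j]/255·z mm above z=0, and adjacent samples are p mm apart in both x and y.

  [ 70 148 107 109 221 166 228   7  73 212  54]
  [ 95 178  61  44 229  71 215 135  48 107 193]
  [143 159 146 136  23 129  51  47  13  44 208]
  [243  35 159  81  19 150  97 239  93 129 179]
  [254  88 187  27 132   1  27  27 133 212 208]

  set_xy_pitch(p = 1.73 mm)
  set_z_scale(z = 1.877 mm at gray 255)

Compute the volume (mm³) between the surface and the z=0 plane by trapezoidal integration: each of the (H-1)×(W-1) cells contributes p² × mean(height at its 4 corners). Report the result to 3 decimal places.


100.622

height_mm = gray/255 × 1.877; cell vol = 1.73² × mean(4 corners)
unit = 1.73² × 1.877 / (4×255) = 0.00550752 mm³ per gray-sum
row 0: Σ corner-gray over 10 cells = 5130  → 28.2536
row 1: Σ corner-gray over 10 cells = 4311  → 23.7429
row 2: Σ corner-gray over 10 cells = 4273  → 23.5336
row 3: Σ corner-gray over 10 cells = 4556  → 25.0923
Σ rows: total corner-gray = 18270  → 100.6224 mm³


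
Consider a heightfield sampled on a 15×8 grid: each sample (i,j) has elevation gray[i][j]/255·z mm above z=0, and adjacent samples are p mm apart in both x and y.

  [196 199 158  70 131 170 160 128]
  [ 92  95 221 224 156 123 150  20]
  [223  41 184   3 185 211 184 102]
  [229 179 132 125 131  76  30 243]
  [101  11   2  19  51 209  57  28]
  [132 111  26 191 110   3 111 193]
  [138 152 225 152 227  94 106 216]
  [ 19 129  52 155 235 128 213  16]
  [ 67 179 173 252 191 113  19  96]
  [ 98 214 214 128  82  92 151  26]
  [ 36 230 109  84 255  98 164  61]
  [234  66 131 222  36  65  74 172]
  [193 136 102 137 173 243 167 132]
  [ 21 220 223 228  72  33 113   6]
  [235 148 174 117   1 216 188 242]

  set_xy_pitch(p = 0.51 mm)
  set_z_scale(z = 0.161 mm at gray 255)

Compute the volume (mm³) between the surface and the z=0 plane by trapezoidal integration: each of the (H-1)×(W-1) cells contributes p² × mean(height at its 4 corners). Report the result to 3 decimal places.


2.122

height_mm = gray/255 × 0.161; cell vol = 0.51² × mean(4 corners)
unit = 0.51² × 0.161 / (4×255) = 4.1055e-05 mm³ per gray-sum
row 0: Σ corner-gray over 7 cells = 4150  → 0.1704
row 1: Σ corner-gray over 7 cells = 3991  → 0.1639
row 2: Σ corner-gray over 7 cells = 3759  → 0.1543
row 3: Σ corner-gray over 7 cells = 2645  → 0.1086
row 4: Σ corner-gray over 7 cells = 2256  → 0.0926
row 5: Σ corner-gray over 7 cells = 3695  → 0.1517
row 6: Σ corner-gray over 7 cells = 4125  → 0.1694
row 7: Σ corner-gray over 7 cells = 3876  → 0.1591
row 8: Σ corner-gray over 7 cells = 3903  → 0.1602
row 9: Σ corner-gray over 7 cells = 3863  → 0.1586
row 10: Σ corner-gray over 7 cells = 3571  → 0.1466
row 11: Σ corner-gray over 7 cells = 3835  → 0.1574
row 12: Σ corner-gray over 7 cells = 4046  → 0.1661
row 13: Σ corner-gray over 7 cells = 3970  → 0.1630
Σ rows: total corner-gray = 51685  → 2.1219 mm³


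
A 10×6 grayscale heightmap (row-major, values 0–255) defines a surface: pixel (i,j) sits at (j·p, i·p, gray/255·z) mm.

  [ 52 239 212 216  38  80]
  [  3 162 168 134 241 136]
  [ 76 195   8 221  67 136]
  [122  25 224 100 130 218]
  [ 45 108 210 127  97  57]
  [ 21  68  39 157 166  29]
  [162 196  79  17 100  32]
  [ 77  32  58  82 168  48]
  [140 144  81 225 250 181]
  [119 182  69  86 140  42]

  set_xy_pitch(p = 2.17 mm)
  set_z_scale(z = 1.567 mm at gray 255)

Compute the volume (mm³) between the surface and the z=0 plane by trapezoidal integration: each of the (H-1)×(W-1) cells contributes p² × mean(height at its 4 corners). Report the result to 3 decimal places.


158.710

height_mm = gray/255 × 1.567; cell vol = 2.17² × mean(4 corners)
unit = 2.17² × 1.567 / (4×255) = 0.00723416 mm³ per gray-sum
row 0: Σ corner-gray over 5 cells = 3091  → 22.3608
row 1: Σ corner-gray over 5 cells = 2743  → 19.8433
row 2: Σ corner-gray over 5 cells = 2492  → 18.0275
row 3: Σ corner-gray over 5 cells = 2484  → 17.9697
row 4: Σ corner-gray over 5 cells = 2096  → 15.1628
row 5: Σ corner-gray over 5 cells = 1888  → 13.6581
row 6: Σ corner-gray over 5 cells = 1783  → 12.8985
row 7: Σ corner-gray over 5 cells = 2526  → 18.2735
row 8: Σ corner-gray over 5 cells = 2836  → 20.5161
Σ rows: total corner-gray = 21939  → 158.7103 mm³


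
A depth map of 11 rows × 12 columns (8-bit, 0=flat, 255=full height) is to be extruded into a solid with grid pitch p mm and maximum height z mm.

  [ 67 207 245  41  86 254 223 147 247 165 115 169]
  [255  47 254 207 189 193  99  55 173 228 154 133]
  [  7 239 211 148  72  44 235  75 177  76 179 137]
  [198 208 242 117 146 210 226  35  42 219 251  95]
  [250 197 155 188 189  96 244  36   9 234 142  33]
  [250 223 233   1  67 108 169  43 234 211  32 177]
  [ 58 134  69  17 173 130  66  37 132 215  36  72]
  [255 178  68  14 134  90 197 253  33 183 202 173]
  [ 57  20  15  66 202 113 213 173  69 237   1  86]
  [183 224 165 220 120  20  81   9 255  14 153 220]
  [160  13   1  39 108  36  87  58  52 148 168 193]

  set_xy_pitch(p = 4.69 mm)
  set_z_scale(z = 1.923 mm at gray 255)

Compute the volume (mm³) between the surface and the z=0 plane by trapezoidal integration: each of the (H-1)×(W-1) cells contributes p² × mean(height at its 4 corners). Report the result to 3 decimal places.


2484.788

height_mm = gray/255 × 1.923; cell vol = 4.69² × mean(4 corners)
unit = 4.69² × 1.923 / (4×255) = 0.0414691 mm³ per gray-sum
row 0: Σ corner-gray over 11 cells = 7282  → 301.9781
row 1: Σ corner-gray over 11 cells = 6642  → 275.4379
row 2: Σ corner-gray over 11 cells = 6741  → 279.5433
row 3: Σ corner-gray over 11 cells = 6948  → 288.1274
row 4: Σ corner-gray over 11 cells = 6332  → 262.5825
row 5: Σ corner-gray over 11 cells = 5217  → 216.3444
row 6: Σ corner-gray over 11 cells = 5280  → 218.9569
row 7: Σ corner-gray over 11 cells = 5493  → 227.7899
row 8: Σ corner-gray over 11 cells = 5286  → 219.2058
row 9: Σ corner-gray over 11 cells = 4698  → 194.8219
Σ rows: total corner-gray = 59919  → 2484.7881 mm³


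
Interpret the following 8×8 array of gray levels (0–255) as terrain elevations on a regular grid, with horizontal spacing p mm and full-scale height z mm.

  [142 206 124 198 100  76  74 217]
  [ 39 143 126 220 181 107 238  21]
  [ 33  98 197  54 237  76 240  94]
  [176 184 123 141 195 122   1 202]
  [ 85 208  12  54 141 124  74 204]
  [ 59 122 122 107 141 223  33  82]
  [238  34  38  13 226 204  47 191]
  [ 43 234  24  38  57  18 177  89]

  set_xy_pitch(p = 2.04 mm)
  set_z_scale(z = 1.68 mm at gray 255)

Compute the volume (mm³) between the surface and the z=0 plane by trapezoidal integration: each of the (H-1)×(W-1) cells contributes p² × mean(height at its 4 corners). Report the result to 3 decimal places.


167.350

height_mm = gray/255 × 1.68; cell vol = 2.04² × mean(4 corners)
unit = 2.04² × 1.68 / (4×255) = 0.0068544 mm³ per gray-sum
row 0: Σ corner-gray over 7 cells = 4005  → 27.4519
row 1: Σ corner-gray over 7 cells = 4021  → 27.5615
row 2: Σ corner-gray over 7 cells = 3841  → 26.3278
row 3: Σ corner-gray over 7 cells = 3425  → 23.4763
row 4: Σ corner-gray over 7 cells = 3152  → 21.6051
row 5: Σ corner-gray over 7 cells = 3190  → 21.8655
row 6: Σ corner-gray over 7 cells = 2781  → 19.0621
Σ rows: total corner-gray = 24415  → 167.3502 mm³


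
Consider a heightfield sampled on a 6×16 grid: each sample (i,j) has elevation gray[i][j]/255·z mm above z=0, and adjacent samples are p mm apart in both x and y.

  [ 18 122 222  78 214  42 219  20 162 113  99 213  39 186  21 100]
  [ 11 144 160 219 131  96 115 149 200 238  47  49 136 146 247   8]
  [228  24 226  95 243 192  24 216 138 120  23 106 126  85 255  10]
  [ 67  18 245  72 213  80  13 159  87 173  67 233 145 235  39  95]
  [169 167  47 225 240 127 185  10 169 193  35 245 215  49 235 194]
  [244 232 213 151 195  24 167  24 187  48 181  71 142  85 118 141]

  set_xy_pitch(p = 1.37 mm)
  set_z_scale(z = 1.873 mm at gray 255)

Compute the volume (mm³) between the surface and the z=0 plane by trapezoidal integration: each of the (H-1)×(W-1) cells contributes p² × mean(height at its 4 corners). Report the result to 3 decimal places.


140.366

height_mm = gray/255 × 1.873; cell vol = 1.37² × mean(4 corners)
unit = 1.37² × 1.873 / (4×255) = 0.0034465 mm³ per gray-sum
row 0: Σ corner-gray over 15 cells = 7791  → 26.8517
row 1: Σ corner-gray over 15 cells = 8157  → 28.1131
row 2: Σ corner-gray over 15 cells = 7704  → 26.5519
row 3: Σ corner-gray over 15 cells = 8367  → 28.8369
row 4: Σ corner-gray over 15 cells = 8708  → 30.0122
Σ rows: total corner-gray = 40727  → 140.3658 mm³


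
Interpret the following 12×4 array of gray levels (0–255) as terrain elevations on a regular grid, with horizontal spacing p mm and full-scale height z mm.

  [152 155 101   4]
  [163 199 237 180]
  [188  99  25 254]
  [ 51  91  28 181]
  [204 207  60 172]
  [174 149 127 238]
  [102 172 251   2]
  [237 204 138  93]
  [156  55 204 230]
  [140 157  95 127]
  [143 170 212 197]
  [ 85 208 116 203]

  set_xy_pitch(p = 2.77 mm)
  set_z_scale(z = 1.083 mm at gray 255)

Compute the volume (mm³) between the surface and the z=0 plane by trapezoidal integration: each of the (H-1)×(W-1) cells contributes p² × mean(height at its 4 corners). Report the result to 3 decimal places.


height_mm = gray/255 × 1.083; cell vol = 2.77² × mean(4 corners)
unit = 2.77² × 1.083 / (4×255) = 0.00814681 mm³ per gray-sum
row 0: Σ corner-gray over 3 cells = 1883  → 15.3405
row 1: Σ corner-gray over 3 cells = 1905  → 15.5197
row 2: Σ corner-gray over 3 cells = 1160  → 9.4503
row 3: Σ corner-gray over 3 cells = 1380  → 11.2426
row 4: Σ corner-gray over 3 cells = 1874  → 15.2671
row 5: Σ corner-gray over 3 cells = 1914  → 15.5930
row 6: Σ corner-gray over 3 cells = 1964  → 16.0003
row 7: Σ corner-gray over 3 cells = 1918  → 15.6256
row 8: Σ corner-gray over 3 cells = 1675  → 13.6459
row 9: Σ corner-gray over 3 cells = 1875  → 15.2753
row 10: Σ corner-gray over 3 cells = 2040  → 16.6195
Σ rows: total corner-gray = 19588  → 159.5798 mm³

159.580
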